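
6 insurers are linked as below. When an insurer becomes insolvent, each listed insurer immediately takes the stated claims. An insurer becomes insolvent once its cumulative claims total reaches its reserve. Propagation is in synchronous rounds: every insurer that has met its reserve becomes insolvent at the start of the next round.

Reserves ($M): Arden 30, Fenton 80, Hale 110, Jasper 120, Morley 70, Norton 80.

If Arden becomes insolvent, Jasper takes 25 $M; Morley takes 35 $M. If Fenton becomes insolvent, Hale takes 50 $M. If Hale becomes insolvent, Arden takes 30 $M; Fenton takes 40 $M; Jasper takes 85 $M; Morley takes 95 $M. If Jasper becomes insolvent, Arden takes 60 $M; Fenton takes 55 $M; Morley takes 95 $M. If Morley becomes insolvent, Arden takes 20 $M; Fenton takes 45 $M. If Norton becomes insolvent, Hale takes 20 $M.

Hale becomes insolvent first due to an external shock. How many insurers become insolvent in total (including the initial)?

4

Round 1 — Hale becomes insolvent (initial).
  Arden: +30 → 30 ≥ 30
  Fenton: +40 → 40 < 80
  Jasper: +85 → 85 < 120
  Morley: +95 → 95 ≥ 70
Round 2 — Arden, Morley become insolvent.
  Fenton: +45 → 85 ≥ 80
  Jasper: +25 → 110 < 120
Round 3 — Fenton becomes insolvent.
No further insolvencies.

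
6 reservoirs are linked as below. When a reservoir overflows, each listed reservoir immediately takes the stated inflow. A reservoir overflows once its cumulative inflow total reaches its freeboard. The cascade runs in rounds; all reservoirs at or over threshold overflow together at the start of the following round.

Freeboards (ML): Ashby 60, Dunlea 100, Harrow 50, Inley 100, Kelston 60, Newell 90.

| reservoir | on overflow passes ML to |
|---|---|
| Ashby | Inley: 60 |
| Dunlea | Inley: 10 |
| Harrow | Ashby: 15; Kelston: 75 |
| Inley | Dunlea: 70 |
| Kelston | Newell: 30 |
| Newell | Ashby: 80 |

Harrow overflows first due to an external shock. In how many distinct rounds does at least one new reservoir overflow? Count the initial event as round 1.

2

Round 1 — Harrow overflows (initial).
  Ashby: +15 → 15 < 60
  Kelston: +75 → 75 ≥ 60
Round 2 — Kelston overflows.
  Newell: +30 → 30 < 90
No further overflows.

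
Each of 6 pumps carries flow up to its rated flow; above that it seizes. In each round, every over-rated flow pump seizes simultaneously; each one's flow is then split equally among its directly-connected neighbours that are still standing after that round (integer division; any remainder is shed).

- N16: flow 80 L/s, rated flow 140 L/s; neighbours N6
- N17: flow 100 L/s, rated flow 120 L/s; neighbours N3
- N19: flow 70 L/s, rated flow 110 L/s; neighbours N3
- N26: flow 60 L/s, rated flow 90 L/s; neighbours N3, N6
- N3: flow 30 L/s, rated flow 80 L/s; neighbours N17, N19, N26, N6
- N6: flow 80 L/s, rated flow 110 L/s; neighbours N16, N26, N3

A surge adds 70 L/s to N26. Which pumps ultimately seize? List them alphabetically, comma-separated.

Round 1 — N26 at 130 > 90. N26 seizes.
  N26 sheds 130 L/s to N3, N6: 65 each.
    N3: 30+65 = 95 > 80
    N6: 80+65 = 145 > 110
Round 2 — N3, N6 seize.
  N3 sheds 95 L/s to N17, N19: 47 each (1 lost).
    N17: 100+47 = 147 > 120
    N19: 70+47 = 117 > 110
  N6 sheds 145 L/s to N16: 145 each.
    N16: 80+145 = 225 > 140
Round 3 — N16, N17, N19 seize.
  N16 sheds 225 L/s: no online neighbours, lost.
  N17 sheds 147 L/s: no online neighbours, lost.
  N19 sheds 117 L/s: no online neighbours, lost.
No further seizures.

N16, N17, N19, N26, N3, N6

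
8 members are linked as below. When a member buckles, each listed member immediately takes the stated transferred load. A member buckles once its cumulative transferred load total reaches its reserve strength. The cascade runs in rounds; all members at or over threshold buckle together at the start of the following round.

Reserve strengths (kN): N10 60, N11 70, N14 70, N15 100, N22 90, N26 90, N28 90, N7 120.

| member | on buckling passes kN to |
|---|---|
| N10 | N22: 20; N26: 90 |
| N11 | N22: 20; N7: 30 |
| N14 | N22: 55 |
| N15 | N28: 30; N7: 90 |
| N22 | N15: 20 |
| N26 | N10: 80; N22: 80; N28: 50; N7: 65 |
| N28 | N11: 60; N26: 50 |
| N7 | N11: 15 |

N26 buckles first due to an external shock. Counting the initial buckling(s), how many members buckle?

Round 1 — N26 buckles (initial).
  N10: +80 → 80 ≥ 60
  N22: +80 → 80 < 90
  N28: +50 → 50 < 90
  N7: +65 → 65 < 120
Round 2 — N10 buckles.
  N22: +20 → 100 ≥ 90
Round 3 — N22 buckles.
  N15: +20 → 20 < 100
No further bucklings.

3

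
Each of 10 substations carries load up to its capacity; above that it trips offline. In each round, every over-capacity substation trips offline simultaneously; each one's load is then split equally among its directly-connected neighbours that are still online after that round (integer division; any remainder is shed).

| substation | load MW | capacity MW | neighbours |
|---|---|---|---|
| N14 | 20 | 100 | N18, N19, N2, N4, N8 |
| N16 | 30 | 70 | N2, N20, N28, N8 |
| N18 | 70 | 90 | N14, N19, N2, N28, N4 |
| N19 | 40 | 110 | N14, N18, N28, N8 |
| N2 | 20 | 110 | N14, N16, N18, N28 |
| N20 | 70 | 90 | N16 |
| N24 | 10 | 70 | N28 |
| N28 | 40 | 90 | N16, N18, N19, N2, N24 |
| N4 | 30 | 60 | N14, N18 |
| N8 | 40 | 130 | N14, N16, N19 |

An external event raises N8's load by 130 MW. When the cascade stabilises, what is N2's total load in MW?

48

Round 1 — N8 at 170 > 130. N8 trips offline.
  N8 sheds 170 MW to N14, N16, N19: 56 each (2 lost).
    N14: 20+56 = 76 ≤ 100
    N16: 30+56 = 86 > 70
    N19: 40+56 = 96 ≤ 110
Round 2 — N16 trips offline.
  N16 sheds 86 MW to N2, N20, N28: 28 each (2 lost).
    N2: 20+28 = 48 ≤ 110
    N20: 70+28 = 98 > 90
    N28: 40+28 = 68 ≤ 90
Round 3 — N20 trips offline.
  N20 sheds 98 MW: no online neighbours, lost.
No further trips.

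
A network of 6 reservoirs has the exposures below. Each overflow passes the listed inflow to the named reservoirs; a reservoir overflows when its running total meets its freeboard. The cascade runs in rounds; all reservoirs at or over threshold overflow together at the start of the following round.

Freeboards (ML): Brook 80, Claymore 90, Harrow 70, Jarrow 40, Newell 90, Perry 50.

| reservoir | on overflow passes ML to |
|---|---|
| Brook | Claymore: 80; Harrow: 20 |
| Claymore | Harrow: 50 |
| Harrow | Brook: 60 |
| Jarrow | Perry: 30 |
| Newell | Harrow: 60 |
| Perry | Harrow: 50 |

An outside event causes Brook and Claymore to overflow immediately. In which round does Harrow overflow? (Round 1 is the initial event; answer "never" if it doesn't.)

Round 1 — Brook, Claymore overflow (initial).
  Harrow: +20+50 → 70 ≥ 70
Round 2 — Harrow overflows.
No further overflows.

2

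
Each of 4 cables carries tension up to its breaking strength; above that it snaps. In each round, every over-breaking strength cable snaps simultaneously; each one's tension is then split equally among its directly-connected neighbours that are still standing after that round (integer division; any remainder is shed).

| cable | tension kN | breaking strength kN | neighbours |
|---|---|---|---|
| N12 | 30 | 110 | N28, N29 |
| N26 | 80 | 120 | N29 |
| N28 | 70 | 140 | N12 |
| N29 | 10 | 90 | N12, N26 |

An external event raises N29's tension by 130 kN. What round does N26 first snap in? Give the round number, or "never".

Round 1 — N29 at 140 > 90. N29 snaps.
  N29 sheds 140 kN to N12, N26: 70 each.
    N12: 30+70 = 100 ≤ 110
    N26: 80+70 = 150 > 120
Round 2 — N26 snaps.
  N26 sheds 150 kN: no online neighbours, lost.
No further breaks.

2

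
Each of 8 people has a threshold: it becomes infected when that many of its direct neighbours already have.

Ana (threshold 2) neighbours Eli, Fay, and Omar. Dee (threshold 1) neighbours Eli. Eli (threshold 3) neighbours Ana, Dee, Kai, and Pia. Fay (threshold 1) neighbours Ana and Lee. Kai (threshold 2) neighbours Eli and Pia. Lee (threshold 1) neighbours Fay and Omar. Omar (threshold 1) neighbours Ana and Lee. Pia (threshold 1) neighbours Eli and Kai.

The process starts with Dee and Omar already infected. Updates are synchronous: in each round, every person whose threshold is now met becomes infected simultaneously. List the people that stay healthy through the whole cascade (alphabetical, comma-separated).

Round 1 — Dee, Omar become infected (initial).
Round 2 — checking thresholds:
  Ana: 1 of 3 neighbours < 2, not yet.
  Eli: 1 of 4 neighbours < 3, not yet.
  Lee: 1 of 2 neighbours ≥ 1, becomes infected.
Round 3 — checking thresholds:
  Ana: 1 of 3 neighbours < 2, not yet.
  Eli: 1 of 4 neighbours < 3, not yet.
  Fay: 1 of 2 neighbours ≥ 1, becomes infected.
Round 4 — checking thresholds:
  Ana: 2 of 3 neighbours ≥ 2, becomes infected.
  Eli: 1 of 4 neighbours < 3, not yet.
Round 5 — no new infections; cascade stops.

Eli, Kai, Pia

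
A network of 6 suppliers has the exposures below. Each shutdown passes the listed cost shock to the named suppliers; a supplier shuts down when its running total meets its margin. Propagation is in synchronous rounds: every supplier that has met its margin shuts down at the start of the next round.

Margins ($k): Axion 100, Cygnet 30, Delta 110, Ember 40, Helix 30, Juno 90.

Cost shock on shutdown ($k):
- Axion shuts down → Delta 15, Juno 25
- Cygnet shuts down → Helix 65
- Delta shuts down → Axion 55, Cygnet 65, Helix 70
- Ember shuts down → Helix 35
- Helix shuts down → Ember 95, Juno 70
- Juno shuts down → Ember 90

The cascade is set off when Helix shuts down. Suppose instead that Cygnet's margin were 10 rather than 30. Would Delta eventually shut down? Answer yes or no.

With Cygnet's margin at 10:
Round 1 — Helix shuts down (initial).
  Ember: +95 → 95 ≥ 40
  Juno: +70 → 70 < 90
Round 2 — Ember shuts down.
No further shutdowns.

no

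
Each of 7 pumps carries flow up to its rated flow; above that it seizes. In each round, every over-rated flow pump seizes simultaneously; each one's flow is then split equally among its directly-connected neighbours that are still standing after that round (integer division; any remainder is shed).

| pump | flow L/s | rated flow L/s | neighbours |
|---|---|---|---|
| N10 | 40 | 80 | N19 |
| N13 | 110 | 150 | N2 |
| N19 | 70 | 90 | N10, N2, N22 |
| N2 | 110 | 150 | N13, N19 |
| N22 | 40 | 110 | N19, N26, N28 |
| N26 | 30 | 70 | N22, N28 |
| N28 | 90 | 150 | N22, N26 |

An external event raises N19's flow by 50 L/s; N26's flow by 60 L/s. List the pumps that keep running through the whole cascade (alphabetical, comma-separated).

Round 1 — N19 at 120 > 90; N26 at 90 > 70. N19, N26 seize.
  N19 sheds 120 L/s to N10, N2, N22: 40 each.
    N10: 40+40 = 80 ≤ 80
    N2: 110+40 = 150 ≤ 150
    N22: 40+40 = 80 ≤ 110
  N26 sheds 90 L/s to N22, N28: 45 each.
    N22: 80+45 = 125 > 110
    N28: 90+45 = 135 ≤ 150
Round 2 — N22 seizes.
  N22 sheds 125 L/s to N28: 125 each.
    N28: 135+125 = 260 > 150
Round 3 — N28 seizes.
  N28 sheds 260 L/s: no online neighbours, lost.
No further seizures.

N10, N13, N2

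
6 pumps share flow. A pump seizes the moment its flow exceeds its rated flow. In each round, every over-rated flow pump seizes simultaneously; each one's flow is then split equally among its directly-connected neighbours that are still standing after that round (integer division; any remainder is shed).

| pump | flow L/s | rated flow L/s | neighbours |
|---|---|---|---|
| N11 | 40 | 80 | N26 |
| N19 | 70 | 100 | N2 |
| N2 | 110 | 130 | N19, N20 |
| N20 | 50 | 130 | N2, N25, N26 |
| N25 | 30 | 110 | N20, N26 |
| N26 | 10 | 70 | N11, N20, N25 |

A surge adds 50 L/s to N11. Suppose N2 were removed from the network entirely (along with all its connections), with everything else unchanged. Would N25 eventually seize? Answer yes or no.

With N2 removed:
Round 1 — N11 at 90 > 80. N11 seizes.
  N11 sheds 90 L/s to N26: 90 each.
    N26: 10+90 = 100 > 70
Round 2 — N26 seizes.
  N26 sheds 100 L/s to N20, N25: 50 each.
    N20: 50+50 = 100 ≤ 130
    N25: 30+50 = 80 ≤ 110
No further seizures.

no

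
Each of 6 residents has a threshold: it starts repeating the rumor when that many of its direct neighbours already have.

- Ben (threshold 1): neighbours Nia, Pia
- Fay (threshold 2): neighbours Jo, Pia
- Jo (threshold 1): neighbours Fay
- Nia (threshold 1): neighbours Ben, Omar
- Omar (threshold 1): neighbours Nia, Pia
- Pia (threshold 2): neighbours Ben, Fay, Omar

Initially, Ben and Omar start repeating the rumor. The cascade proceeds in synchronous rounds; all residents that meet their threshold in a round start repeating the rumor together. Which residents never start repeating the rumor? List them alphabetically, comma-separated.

Round 1 — Ben, Omar start repeating the rumor (initial).
Round 2 — checking thresholds:
  Nia: 2 of 2 neighbours ≥ 1, starts repeating the rumor.
  Pia: 2 of 3 neighbours ≥ 2, starts repeating the rumor.
Round 3 — no new spreads; cascade stops.

Fay, Jo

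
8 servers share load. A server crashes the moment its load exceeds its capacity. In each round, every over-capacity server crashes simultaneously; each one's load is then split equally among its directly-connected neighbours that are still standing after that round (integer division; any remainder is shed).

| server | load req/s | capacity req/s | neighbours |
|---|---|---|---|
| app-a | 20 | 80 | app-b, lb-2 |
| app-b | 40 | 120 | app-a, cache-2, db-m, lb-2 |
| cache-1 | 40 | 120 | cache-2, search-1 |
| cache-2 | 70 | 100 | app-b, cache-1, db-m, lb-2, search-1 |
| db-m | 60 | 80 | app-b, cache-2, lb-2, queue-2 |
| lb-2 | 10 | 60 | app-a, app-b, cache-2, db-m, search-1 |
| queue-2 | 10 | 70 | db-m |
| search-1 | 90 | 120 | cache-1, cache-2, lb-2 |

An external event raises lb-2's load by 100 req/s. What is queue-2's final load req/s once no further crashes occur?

37

Round 1 — lb-2 at 110 > 60. lb-2 crashes.
  lb-2 sheds 110 req/s to app-a, app-b, cache-2, db-m, search-1: 22 each.
    app-a: 20+22 = 42 ≤ 80
    app-b: 40+22 = 62 ≤ 120
    cache-2: 70+22 = 92 ≤ 100
    db-m: 60+22 = 82 > 80
    search-1: 90+22 = 112 ≤ 120
Round 2 — db-m crashes.
  db-m sheds 82 req/s to app-b, cache-2, queue-2: 27 each (1 lost).
    app-b: 62+27 = 89 ≤ 120
    cache-2: 92+27 = 119 > 100
    queue-2: 10+27 = 37 ≤ 70
Round 3 — cache-2 crashes.
  cache-2 sheds 119 req/s to app-b, cache-1, search-1: 39 each (2 lost).
    app-b: 89+39 = 128 > 120
    cache-1: 40+39 = 79 ≤ 120
    search-1: 112+39 = 151 > 120
Round 4 — app-b, search-1 crash.
  app-b sheds 128 req/s to app-a: 128 each.
    app-a: 42+128 = 170 > 80
  search-1 sheds 151 req/s to cache-1: 151 each.
    cache-1: 79+151 = 230 > 120
Round 5 — app-a, cache-1 crash.
  app-a sheds 170 req/s: no online neighbours, lost.
  cache-1 sheds 230 req/s: no online neighbours, lost.
No further crashes.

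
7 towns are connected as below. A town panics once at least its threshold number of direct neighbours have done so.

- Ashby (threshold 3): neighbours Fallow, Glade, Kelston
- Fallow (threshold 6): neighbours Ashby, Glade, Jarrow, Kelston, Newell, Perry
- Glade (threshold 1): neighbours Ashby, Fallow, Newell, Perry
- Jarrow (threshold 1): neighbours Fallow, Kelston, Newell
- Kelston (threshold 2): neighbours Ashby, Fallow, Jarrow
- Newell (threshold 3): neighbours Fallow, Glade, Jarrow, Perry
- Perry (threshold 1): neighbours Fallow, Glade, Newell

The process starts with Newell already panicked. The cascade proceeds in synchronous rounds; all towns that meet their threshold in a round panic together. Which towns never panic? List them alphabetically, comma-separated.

Round 1 — Newell panics (initial).
Round 2 — checking thresholds:
  Fallow: 1 of 6 neighbours < 6, below threshold.
  Glade: 1 of 4 neighbours ≥ 1, panics.
  Jarrow: 1 of 3 neighbours ≥ 1, panics.
  Perry: 1 of 3 neighbours ≥ 1, panics.
Round 3 — no new panics; cascade stops.

Ashby, Fallow, Kelston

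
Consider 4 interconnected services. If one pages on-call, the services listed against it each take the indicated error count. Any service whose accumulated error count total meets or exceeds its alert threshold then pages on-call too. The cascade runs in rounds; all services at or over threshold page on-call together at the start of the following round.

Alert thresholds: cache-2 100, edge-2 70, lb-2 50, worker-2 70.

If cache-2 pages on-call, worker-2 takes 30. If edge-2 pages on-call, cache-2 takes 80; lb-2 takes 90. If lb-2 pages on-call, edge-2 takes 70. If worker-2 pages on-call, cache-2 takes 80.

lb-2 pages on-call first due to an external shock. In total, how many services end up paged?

Round 1 — lb-2 pages on-call (initial).
  edge-2: +70 → 70 ≥ 70
Round 2 — edge-2 pages on-call.
  cache-2: +80 → 80 < 100
No further pages.

2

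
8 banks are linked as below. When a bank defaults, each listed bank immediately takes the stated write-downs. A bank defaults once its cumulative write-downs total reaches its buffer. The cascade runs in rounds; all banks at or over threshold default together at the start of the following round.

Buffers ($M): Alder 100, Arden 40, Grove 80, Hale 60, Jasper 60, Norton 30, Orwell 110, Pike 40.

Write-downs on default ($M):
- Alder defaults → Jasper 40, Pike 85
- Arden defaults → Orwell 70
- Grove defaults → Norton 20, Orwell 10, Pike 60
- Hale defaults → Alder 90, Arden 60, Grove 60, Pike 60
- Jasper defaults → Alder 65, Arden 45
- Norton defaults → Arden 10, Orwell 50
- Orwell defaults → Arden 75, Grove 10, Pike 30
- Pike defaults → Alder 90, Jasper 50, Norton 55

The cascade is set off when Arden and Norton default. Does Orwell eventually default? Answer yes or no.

Round 1 — Arden, Norton default (initial).
  Orwell: +70+50 → 120 ≥ 110
Round 2 — Orwell defaults.
  Grove: +10 → 10 < 80
  Pike: +30 → 30 < 40
No further defaults.

yes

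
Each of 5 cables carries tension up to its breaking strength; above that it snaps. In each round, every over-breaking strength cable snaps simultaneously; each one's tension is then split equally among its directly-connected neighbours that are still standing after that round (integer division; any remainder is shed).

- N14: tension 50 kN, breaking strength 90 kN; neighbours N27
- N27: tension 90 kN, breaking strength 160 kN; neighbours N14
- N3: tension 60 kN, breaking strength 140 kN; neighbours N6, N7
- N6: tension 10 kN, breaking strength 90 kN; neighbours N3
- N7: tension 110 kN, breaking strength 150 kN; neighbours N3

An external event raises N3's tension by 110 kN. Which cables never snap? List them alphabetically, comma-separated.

N14, N27

Round 1 — N3 at 170 > 140. N3 snaps.
  N3 sheds 170 kN to N6, N7: 85 each.
    N6: 10+85 = 95 > 90
    N7: 110+85 = 195 > 150
Round 2 — N6, N7 snap.
  N6 sheds 95 kN: no online neighbours, lost.
  N7 sheds 195 kN: no online neighbours, lost.
No further breaks.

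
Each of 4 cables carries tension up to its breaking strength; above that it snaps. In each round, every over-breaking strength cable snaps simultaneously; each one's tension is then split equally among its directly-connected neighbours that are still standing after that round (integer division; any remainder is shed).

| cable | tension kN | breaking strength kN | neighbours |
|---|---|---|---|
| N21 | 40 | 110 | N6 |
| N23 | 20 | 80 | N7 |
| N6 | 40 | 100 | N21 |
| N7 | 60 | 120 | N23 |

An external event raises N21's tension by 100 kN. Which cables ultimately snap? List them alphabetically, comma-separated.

Round 1 — N21 at 140 > 110. N21 snaps.
  N21 sheds 140 kN to N6: 140 each.
    N6: 40+140 = 180 > 100
Round 2 — N6 snaps.
  N6 sheds 180 kN: no online neighbours, lost.
No further breaks.

N21, N6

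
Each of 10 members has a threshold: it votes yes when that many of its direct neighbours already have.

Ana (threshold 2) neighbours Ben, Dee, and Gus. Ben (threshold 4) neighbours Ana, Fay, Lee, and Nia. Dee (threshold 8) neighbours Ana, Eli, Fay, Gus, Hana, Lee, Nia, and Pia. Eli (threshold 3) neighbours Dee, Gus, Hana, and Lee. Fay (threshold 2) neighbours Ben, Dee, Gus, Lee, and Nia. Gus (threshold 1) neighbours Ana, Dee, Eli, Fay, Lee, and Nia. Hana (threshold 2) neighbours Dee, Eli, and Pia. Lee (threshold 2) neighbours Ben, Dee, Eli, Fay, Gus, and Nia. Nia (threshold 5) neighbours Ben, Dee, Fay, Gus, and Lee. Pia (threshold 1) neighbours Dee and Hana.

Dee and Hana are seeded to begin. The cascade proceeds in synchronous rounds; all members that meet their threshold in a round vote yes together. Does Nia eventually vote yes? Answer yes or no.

Round 1 — Dee, Hana vote yes (initial).
Round 2 — checking thresholds:
  Ana: 1 of 3 neighbours < 2, not yet.
  Eli: 2 of 4 neighbours < 3, not yet.
  Fay: 1 of 5 neighbours < 2, not yet.
  Gus: 1 of 6 neighbours ≥ 1, votes yes.
  Lee: 1 of 6 neighbours < 2, not yet.
  Nia: 1 of 5 neighbours < 5, not yet.
  Pia: 2 of 2 neighbours ≥ 1, votes yes.
Round 3 — checking thresholds:
  Ana: 2 of 3 neighbours ≥ 2, votes yes.
  Eli: 3 of 4 neighbours ≥ 3, votes yes.
  Fay: 2 of 5 neighbours ≥ 2, votes yes.
  Lee: 2 of 6 neighbours ≥ 2, votes yes.
  Nia: 2 of 5 neighbours < 5, not yet.
Round 4 — no new yes votes; cascade stops.

no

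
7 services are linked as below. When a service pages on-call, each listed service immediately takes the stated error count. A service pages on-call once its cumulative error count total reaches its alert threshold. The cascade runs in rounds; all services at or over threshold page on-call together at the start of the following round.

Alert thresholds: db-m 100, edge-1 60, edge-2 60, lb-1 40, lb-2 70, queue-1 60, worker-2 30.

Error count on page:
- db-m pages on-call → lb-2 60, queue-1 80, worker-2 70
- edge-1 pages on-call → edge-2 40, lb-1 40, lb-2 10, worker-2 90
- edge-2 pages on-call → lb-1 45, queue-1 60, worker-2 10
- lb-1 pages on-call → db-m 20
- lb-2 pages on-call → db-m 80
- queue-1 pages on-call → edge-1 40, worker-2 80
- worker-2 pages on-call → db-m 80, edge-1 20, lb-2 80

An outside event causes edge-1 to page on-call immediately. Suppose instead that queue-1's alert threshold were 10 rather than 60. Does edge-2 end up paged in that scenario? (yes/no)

no

With queue-1's alert threshold at 10:
Round 1 — edge-1 pages on-call (initial).
  edge-2: +40 → 40 < 60
  lb-1: +40 → 40 ≥ 40
  lb-2: +10 → 10 < 70
  worker-2: +90 → 90 ≥ 30
Round 2 — lb-1, worker-2 page on-call.
  db-m: +20+80 → 100 ≥ 100
  lb-2: +80 → 90 ≥ 70
Round 3 — db-m, lb-2 page on-call.
  queue-1: +80 → 80 ≥ 10
Round 4 — queue-1 pages on-call.
No further pages.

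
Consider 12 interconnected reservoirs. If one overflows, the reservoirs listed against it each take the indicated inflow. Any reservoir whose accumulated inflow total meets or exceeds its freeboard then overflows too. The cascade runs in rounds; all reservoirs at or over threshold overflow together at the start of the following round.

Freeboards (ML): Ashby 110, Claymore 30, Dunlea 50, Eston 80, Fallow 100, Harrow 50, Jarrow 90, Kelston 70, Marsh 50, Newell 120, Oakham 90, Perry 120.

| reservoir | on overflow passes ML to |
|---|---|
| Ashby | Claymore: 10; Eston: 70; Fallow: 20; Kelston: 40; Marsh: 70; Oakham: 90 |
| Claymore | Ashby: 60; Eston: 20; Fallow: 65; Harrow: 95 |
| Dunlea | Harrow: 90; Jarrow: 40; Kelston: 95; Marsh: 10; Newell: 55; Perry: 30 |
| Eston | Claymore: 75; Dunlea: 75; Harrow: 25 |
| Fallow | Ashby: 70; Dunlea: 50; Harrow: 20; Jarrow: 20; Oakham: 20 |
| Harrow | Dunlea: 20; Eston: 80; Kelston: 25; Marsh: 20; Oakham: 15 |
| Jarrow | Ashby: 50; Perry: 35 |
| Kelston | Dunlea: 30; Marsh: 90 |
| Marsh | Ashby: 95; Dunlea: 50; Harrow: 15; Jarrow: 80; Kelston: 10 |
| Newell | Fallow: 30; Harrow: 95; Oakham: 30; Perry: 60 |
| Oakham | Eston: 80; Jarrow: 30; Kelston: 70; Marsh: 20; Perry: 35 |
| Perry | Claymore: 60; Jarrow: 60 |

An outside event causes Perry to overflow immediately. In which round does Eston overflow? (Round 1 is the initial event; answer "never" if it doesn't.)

4

Round 1 — Perry overflows (initial).
  Claymore: +60 → 60 ≥ 30
  Jarrow: +60 → 60 < 90
Round 2 — Claymore overflows.
  Ashby: +60 → 60 < 110
  Eston: +20 → 20 < 80
  Fallow: +65 → 65 < 100
  Harrow: +95 → 95 ≥ 50
Round 3 — Harrow overflows.
  Dunlea: +20 → 20 < 50
  Eston: +80 → 100 ≥ 80
  Kelston: +25 → 25 < 70
  Marsh: +20 → 20 < 50
  Oakham: +15 → 15 < 90
Round 4 — Eston overflows.
  Dunlea: +75 → 95 ≥ 50
Round 5 — Dunlea overflows.
  Jarrow: +40 → 100 ≥ 90
  Kelston: +95 → 120 ≥ 70
  Marsh: +10 → 30 < 50
  Newell: +55 → 55 < 120
Round 6 — Jarrow, Kelston overflow.
  Ashby: +50 → 110 ≥ 110
  Marsh: +90 → 120 ≥ 50
Round 7 — Ashby, Marsh overflow.
  Fallow: +20 → 85 < 100
  Oakham: +90 → 105 ≥ 90
Round 8 — Oakham overflows.
No further overflows.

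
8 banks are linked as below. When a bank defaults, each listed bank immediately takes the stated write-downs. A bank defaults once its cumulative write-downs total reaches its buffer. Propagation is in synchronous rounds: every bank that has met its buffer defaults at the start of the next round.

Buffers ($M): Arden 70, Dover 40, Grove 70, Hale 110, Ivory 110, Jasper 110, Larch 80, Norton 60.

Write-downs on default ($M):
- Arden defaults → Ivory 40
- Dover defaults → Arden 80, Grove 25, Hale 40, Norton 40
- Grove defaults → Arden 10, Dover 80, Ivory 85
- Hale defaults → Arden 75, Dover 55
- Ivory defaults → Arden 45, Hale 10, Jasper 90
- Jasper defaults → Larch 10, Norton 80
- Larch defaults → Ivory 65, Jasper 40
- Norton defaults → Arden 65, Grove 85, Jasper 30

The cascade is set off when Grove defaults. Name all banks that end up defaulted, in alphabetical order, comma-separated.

Arden, Dover, Grove, Ivory

Round 1 — Grove defaults (initial).
  Arden: +10 → 10 < 70
  Dover: +80 → 80 ≥ 40
  Ivory: +85 → 85 < 110
Round 2 — Dover defaults.
  Arden: +80 → 90 ≥ 70
  Hale: +40 → 40 < 110
  Norton: +40 → 40 < 60
Round 3 — Arden defaults.
  Ivory: +40 → 125 ≥ 110
Round 4 — Ivory defaults.
  Hale: +10 → 50 < 110
  Jasper: +90 → 90 < 110
No further defaults.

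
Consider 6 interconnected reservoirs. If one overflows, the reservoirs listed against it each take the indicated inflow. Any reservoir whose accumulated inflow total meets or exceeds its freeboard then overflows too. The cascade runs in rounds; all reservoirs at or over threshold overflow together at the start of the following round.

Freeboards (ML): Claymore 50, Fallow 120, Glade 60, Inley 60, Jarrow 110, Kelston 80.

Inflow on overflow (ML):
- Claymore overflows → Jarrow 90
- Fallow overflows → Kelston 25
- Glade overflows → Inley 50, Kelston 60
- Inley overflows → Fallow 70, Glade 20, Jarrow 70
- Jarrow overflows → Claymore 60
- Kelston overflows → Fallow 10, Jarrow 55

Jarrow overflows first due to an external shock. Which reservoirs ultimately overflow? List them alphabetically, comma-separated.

Claymore, Jarrow

Round 1 — Jarrow overflows (initial).
  Claymore: +60 → 60 ≥ 50
Round 2 — Claymore overflows.
No further overflows.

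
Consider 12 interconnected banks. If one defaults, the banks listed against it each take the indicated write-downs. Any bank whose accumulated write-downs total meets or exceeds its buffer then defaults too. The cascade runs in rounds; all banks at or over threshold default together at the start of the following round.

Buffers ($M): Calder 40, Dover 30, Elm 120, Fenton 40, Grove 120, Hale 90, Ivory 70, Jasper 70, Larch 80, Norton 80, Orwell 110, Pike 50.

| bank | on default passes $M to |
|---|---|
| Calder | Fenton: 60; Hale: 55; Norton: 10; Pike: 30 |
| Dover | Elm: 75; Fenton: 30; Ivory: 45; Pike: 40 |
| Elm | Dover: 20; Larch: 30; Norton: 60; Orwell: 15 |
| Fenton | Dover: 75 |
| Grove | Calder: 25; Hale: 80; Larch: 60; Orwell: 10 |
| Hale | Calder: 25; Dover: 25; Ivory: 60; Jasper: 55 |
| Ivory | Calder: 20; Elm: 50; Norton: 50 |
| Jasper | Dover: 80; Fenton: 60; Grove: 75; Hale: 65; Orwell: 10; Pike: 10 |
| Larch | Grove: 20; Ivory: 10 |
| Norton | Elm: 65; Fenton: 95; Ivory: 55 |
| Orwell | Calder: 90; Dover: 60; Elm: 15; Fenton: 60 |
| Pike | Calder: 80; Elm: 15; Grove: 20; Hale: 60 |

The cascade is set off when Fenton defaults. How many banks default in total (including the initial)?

Round 1 — Fenton defaults (initial).
  Dover: +75 → 75 ≥ 30
Round 2 — Dover defaults.
  Elm: +75 → 75 < 120
  Ivory: +45 → 45 < 70
  Pike: +40 → 40 < 50
No further defaults.

2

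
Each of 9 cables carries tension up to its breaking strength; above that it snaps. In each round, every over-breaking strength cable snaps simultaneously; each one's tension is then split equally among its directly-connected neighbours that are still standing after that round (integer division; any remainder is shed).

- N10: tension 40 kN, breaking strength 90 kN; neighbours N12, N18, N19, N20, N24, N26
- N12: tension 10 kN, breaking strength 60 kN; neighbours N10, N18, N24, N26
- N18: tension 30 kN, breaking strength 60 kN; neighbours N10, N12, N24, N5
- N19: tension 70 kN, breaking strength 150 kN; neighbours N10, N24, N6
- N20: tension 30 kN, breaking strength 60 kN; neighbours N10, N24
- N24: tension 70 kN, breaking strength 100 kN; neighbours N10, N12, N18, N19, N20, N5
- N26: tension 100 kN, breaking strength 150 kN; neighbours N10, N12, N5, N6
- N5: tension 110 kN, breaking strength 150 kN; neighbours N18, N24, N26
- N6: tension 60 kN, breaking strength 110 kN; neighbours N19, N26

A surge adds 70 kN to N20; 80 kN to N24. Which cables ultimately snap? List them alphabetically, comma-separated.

N10, N12, N18, N19, N20, N24, N26, N5, N6

Round 1 — N20 at 100 > 60; N24 at 150 > 100. N20, N24 snap.
  N20 sheds 100 kN to N10: 100 each.
    N10: 40+100 = 140 > 90
  N24 sheds 150 kN to N10, N12, N18, N19, N5: 30 each.
    N10: 140+30 = 170 > 90
    N12: 10+30 = 40 ≤ 60
    N18: 30+30 = 60 ≤ 60
    N19: 70+30 = 100 ≤ 150
    N5: 110+30 = 140 ≤ 150
Round 2 — N10 snaps.
  N10 sheds 170 kN to N12, N18, N19, N26: 42 each (2 lost).
    N12: 40+42 = 82 > 60
    N18: 60+42 = 102 > 60
    N19: 100+42 = 142 ≤ 150
    N26: 100+42 = 142 ≤ 150
Round 3 — N12, N18 snap.
  N12 sheds 82 kN to N26: 82 each.
    N26: 142+82 = 224 > 150
  N18 sheds 102 kN to N5: 102 each.
    N5: 140+102 = 242 > 150
Round 4 — N26, N5 snap.
  N26 sheds 224 kN to N6: 224 each.
    N6: 60+224 = 284 > 110
  N5 sheds 242 kN: no online neighbours, lost.
Round 5 — N6 snaps.
  N6 sheds 284 kN to N19: 284 each.
    N19: 142+284 = 426 > 150
Round 6 — N19 snaps.
  N19 sheds 426 kN: no online neighbours, lost.
No further breaks.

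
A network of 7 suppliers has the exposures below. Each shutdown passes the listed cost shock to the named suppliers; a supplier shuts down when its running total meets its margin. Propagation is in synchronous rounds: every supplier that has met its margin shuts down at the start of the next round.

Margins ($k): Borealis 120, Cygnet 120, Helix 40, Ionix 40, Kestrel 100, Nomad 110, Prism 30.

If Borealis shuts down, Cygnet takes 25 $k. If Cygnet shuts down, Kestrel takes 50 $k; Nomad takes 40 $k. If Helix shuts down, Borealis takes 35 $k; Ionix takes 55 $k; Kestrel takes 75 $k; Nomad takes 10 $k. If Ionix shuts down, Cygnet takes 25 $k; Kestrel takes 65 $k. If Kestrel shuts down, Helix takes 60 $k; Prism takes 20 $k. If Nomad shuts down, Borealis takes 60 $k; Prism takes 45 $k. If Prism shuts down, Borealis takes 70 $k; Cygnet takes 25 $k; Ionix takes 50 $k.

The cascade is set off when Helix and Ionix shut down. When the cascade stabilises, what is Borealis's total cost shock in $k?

35

Round 1 — Helix, Ionix shut down (initial).
  Borealis: +35 → 35 < 120
  Cygnet: +25 → 25 < 120
  Kestrel: +75+65 → 140 ≥ 100
  Nomad: +10 → 10 < 110
Round 2 — Kestrel shuts down.
  Prism: +20 → 20 < 30
No further shutdowns.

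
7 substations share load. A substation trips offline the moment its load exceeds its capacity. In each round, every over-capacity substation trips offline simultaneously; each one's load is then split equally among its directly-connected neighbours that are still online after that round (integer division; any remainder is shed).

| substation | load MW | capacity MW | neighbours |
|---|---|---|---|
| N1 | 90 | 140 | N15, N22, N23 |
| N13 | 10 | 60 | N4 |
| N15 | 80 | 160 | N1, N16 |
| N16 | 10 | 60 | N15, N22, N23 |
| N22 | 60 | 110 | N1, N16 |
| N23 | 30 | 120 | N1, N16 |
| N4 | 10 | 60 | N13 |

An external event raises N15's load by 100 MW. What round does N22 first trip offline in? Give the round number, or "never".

3

Round 1 — N15 at 180 > 160. N15 trips offline.
  N15 sheds 180 MW to N1, N16: 90 each.
    N1: 90+90 = 180 > 140
    N16: 10+90 = 100 > 60
Round 2 — N1, N16 trip offline.
  N1 sheds 180 MW to N22, N23: 90 each.
    N22: 60+90 = 150 > 110
    N23: 30+90 = 120 ≤ 120
  N16 sheds 100 MW to N22, N23: 50 each.
    N22: 150+50 = 200 > 110
    N23: 120+50 = 170 > 120
Round 3 — N22, N23 trip offline.
  N22 sheds 200 MW: no online neighbours, lost.
  N23 sheds 170 MW: no online neighbours, lost.
No further trips.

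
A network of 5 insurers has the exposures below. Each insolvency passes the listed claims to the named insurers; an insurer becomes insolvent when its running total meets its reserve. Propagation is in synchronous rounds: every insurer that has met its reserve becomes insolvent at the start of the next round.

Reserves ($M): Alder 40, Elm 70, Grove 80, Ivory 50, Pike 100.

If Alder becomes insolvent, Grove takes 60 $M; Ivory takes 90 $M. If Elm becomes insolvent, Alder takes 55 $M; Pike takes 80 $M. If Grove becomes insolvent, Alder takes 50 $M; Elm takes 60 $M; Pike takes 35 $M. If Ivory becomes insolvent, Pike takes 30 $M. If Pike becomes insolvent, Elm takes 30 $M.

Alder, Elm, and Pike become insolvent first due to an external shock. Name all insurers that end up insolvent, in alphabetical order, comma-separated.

Alder, Elm, Ivory, Pike

Round 1 — Alder, Elm, Pike become insolvent (initial).
  Grove: +60 → 60 < 80
  Ivory: +90 → 90 ≥ 50
Round 2 — Ivory becomes insolvent.
No further insolvencies.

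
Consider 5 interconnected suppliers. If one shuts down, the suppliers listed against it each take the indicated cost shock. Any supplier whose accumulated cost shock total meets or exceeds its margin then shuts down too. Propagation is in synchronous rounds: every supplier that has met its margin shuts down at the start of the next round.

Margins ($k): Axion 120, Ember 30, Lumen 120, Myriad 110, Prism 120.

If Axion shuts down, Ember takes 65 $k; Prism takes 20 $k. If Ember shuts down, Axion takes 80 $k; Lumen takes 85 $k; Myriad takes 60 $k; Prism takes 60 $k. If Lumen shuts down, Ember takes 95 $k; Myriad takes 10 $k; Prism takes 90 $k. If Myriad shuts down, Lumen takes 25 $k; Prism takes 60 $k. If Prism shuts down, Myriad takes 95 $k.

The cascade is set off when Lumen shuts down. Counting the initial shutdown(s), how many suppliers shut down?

Round 1 — Lumen shuts down (initial).
  Ember: +95 → 95 ≥ 30
  Myriad: +10 → 10 < 110
  Prism: +90 → 90 < 120
Round 2 — Ember shuts down.
  Axion: +80 → 80 < 120
  Myriad: +60 → 70 < 110
  Prism: +60 → 150 ≥ 120
Round 3 — Prism shuts down.
  Myriad: +95 → 165 ≥ 110
Round 4 — Myriad shuts down.
No further shutdowns.

4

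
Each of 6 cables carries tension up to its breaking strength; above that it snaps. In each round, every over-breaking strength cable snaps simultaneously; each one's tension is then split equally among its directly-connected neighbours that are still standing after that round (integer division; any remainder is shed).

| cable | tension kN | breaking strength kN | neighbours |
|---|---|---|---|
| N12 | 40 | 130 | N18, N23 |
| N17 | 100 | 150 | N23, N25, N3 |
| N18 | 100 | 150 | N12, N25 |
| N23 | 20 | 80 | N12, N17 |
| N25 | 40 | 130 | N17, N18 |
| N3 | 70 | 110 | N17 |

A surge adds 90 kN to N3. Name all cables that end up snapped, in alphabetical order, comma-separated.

N12, N17, N18, N23, N25, N3

Round 1 — N3 at 160 > 110. N3 snaps.
  N3 sheds 160 kN to N17: 160 each.
    N17: 100+160 = 260 > 150
Round 2 — N17 snaps.
  N17 sheds 260 kN to N23, N25: 130 each.
    N23: 20+130 = 150 > 80
    N25: 40+130 = 170 > 130
Round 3 — N23, N25 snap.
  N23 sheds 150 kN to N12: 150 each.
    N12: 40+150 = 190 > 130
  N25 sheds 170 kN to N18: 170 each.
    N18: 100+170 = 270 > 150
Round 4 — N12, N18 snap.
  N12 sheds 190 kN: no online neighbours, lost.
  N18 sheds 270 kN: no online neighbours, lost.
No further breaks.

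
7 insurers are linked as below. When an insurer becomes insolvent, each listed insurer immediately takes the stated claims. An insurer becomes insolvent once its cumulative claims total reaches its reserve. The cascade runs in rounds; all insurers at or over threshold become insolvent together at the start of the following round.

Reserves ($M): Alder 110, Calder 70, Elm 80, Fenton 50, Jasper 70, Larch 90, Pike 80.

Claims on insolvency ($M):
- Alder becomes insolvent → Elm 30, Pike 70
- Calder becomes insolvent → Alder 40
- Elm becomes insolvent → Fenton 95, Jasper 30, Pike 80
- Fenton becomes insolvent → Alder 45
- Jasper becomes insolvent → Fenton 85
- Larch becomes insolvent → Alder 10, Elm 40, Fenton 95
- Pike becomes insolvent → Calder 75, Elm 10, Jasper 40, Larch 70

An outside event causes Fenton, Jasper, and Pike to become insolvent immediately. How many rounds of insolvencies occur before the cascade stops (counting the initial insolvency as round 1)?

2

Round 1 — Fenton, Jasper, Pike become insolvent (initial).
  Alder: +45 → 45 < 110
  Calder: +75 → 75 ≥ 70
  Elm: +10 → 10 < 80
  Larch: +70 → 70 < 90
Round 2 — Calder becomes insolvent.
  Alder: +40 → 85 < 110
No further insolvencies.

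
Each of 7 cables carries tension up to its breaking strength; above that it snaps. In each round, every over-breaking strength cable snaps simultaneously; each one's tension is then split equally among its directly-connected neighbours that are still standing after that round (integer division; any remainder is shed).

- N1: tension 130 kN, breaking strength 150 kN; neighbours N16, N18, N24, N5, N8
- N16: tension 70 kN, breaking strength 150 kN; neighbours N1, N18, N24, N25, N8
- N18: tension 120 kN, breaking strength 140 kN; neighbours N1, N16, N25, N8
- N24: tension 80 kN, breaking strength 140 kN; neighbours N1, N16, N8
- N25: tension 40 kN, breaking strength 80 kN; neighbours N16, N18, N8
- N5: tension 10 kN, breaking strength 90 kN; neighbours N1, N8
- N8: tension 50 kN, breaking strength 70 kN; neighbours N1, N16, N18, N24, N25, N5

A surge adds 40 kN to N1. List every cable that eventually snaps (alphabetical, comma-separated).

N1, N16, N18, N24, N25, N8

Round 1 — N1 at 170 > 150. N1 snaps.
  N1 sheds 170 kN to N16, N18, N24, N5, N8: 34 each.
    N16: 70+34 = 104 ≤ 150
    N18: 120+34 = 154 > 140
    N24: 80+34 = 114 ≤ 140
    N5: 10+34 = 44 ≤ 90
    N8: 50+34 = 84 > 70
Round 2 — N18, N8 snap.
  N18 sheds 154 kN to N16, N25: 77 each.
    N16: 104+77 = 181 > 150
    N25: 40+77 = 117 > 80
  N8 sheds 84 kN to N16, N24, N25, N5: 21 each.
    N16: 181+21 = 202 > 150
    N24: 114+21 = 135 ≤ 140
    N25: 117+21 = 138 > 80
    N5: 44+21 = 65 ≤ 90
Round 3 — N16, N25 snap.
  N16 sheds 202 kN to N24: 202 each.
    N24: 135+202 = 337 > 140
  N25 sheds 138 kN: no online neighbours, lost.
Round 4 — N24 snaps.
  N24 sheds 337 kN: no online neighbours, lost.
No further breaks.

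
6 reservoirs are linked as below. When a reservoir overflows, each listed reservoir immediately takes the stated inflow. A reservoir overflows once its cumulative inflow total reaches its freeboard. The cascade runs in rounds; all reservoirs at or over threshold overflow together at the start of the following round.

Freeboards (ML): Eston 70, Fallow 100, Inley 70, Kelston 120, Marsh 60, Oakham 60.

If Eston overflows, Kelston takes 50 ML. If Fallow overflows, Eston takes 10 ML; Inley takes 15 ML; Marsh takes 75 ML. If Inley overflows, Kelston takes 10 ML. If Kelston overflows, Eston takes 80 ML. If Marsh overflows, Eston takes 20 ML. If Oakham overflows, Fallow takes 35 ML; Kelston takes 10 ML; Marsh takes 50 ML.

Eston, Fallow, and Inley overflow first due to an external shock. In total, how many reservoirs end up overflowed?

4

Round 1 — Eston, Fallow, Inley overflow (initial).
  Kelston: +50+10 → 60 < 120
  Marsh: +75 → 75 ≥ 60
Round 2 — Marsh overflows.
No further overflows.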